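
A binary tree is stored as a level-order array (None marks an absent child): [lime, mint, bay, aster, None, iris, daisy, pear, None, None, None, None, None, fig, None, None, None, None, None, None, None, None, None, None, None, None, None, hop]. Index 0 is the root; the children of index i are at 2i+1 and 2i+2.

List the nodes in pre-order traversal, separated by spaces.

Pre-order visits the node, then its left subtree, then its right subtree.
Visit lime.
At lime: go left to mint.
  Visit mint.
  At mint: go left to aster.
    Visit aster.
    At aster: go left to pear.
      pear is a leaf — visit pear.
    At aster: no right child.
  At mint: no right child.
At lime: go right to bay.
  Visit bay.
  At bay: go left to iris.
    iris is a leaf — visit iris.
  At bay: go right to daisy.
    Visit daisy.
    At daisy: go left to fig.
      Visit fig.
      At fig: go left to hop.
        hop is a leaf — visit hop.
      At fig: no right child.
    At daisy: no right child.

lime mint aster pear bay iris daisy fig hop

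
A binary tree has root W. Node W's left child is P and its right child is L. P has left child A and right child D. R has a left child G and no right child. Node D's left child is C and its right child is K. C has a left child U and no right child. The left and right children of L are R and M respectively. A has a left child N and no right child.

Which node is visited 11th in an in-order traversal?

In-order visits the left subtree, then the node, then the right subtree.
At W: go left to P.
  At P: go left to A.
    At A: go left to N.
      N is a leaf — visit N.
    Visit A.
    At A: no right child.
  Visit P.
  At P: go right to D.
    At D: go left to C.
      At C: go left to U.
        U is a leaf — visit U.
      Visit C.
      At C: no right child.
    Visit D.
    At D: go right to K.
      K is a leaf — visit K.
Visit W.
At W: go right to L.
  At L: go left to R.
    At R: go left to G.
      G is a leaf — visit G.
    Visit R.
    At R: no right child.
  Visit L.
  At L: go right to M.
    M is a leaf — visit M.
Full in-order sequence: N, A, P, U, C, D, K, W, G, R, L, M.

L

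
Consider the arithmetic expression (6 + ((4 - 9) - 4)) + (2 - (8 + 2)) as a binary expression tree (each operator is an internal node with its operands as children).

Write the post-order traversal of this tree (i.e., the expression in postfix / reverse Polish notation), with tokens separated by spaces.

6 4 9 - 4 - + 2 8 2 + - +

Post-order on an expression tree gives postfix notation: for each operator, emit left operand, right operand, then the operator.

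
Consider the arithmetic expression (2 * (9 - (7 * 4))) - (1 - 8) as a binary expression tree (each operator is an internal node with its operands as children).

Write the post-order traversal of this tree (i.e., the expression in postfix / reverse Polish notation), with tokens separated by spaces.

2 9 7 4 * - * 1 8 - -

Post-order on an expression tree gives postfix notation: for each operator, emit left operand, right operand, then the operator.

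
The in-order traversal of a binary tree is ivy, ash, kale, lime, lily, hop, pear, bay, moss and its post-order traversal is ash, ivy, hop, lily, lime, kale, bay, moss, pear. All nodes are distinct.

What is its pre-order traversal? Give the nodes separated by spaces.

The last element of post-order is the root; it splits in-order into left and right subtrees.
Root pear: left subtree has 6 nodes {ivy, ash, kale, lime, lily, hop}, right has 2 {bay, moss}.
  Root kale: left subtree has 2 nodes {ivy, ash}, right has 3 {lime, lily, hop}.
    Root ivy: left subtree has 0 nodes { }, right has 1 {ash}.
    Root lime: left subtree has 0 nodes { }, right has 2 {lily, hop}.
      Root lily: left subtree has 0 nodes { }, right has 1 {hop}.
  Root moss: left subtree has 1 node {bay}, right has 0 { }.

pear kale ivy ash lime lily hop moss bay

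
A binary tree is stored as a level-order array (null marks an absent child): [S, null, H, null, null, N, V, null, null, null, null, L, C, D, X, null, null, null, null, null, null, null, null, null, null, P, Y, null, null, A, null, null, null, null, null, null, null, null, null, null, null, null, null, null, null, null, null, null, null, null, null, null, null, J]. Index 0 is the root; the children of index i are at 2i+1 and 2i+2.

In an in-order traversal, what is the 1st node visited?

In-order visits the left subtree, then the node, then the right subtree.
At S: no left child.
Visit S.
At S: go right to H.
  At H: go left to N.
    At N: go left to L.
      L is a leaf — visit L.
    Visit N.
    At N: go right to C.
      At C: go left to P.
        P is a leaf — visit P.
      Visit C.
      At C: go right to Y.
        At Y: go left to J.
          J is a leaf — visit J.
        Visit Y.
        At Y: no right child.
  Visit H.
  At H: go right to V.
    At V: go left to D.
      D is a leaf — visit D.
    Visit V.
    At V: go right to X.
      At X: go left to A.
        A is a leaf — visit A.
      Visit X.
      At X: no right child.
Full in-order sequence: S, L, N, P, C, J, Y, H, D, V, A, X.

S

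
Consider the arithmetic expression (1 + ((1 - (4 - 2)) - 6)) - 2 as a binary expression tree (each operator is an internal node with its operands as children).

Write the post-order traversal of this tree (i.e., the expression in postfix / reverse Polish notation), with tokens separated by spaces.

Post-order on an expression tree gives postfix notation: for each operator, emit left operand, right operand, then the operator.

1 1 4 2 - - 6 - + 2 -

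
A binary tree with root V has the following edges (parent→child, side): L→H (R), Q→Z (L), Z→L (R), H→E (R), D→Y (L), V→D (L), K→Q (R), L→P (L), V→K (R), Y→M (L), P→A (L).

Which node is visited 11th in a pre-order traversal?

H

Pre-order visits the node, then its left subtree, then its right subtree.
Visit V.
At V: go left to D.
  Visit D.
  At D: go left to Y.
    Visit Y.
    At Y: go left to M.
      M is a leaf — visit M.
    At Y: no right child.
  At D: no right child.
At V: go right to K.
  Visit K.
  At K: no left child.
  At K: go right to Q.
    Visit Q.
    At Q: go left to Z.
      Visit Z.
      At Z: no left child.
      At Z: go right to L.
        Visit L.
        At L: go left to P.
          Visit P.
          At P: go left to A.
            A is a leaf — visit A.
          At P: no right child.
        At L: go right to H.
          Visit H.
          At H: no left child.
          At H: go right to E.
            E is a leaf — visit E.
    At Q: no right child.
Full pre-order sequence: V, D, Y, M, K, Q, Z, L, P, A, H, E.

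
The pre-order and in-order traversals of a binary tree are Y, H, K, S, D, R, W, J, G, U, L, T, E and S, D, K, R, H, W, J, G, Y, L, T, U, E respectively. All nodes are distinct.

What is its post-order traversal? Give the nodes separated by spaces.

D S R K G J W H T L E U Y

The first element of pre-order is the root; it splits in-order into left and right subtrees.
Root Y: left subtree has 8 nodes {S, D, K, R, H, W, J, G}, right has 4 {L, T, U, E}.
  Root H: left subtree has 4 nodes {S, D, K, R}, right has 3 {W, J, G}.
    Root K: left subtree has 2 nodes {S, D}, right has 1 {R}.
      Root S: left subtree has 0 nodes { }, right has 1 {D}.
    Root W: left subtree has 0 nodes { }, right has 2 {J, G}.
      Root J: left subtree has 0 nodes { }, right has 1 {G}.
  Root U: left subtree has 2 nodes {L, T}, right has 1 {E}.
    Root L: left subtree has 0 nodes { }, right has 1 {T}.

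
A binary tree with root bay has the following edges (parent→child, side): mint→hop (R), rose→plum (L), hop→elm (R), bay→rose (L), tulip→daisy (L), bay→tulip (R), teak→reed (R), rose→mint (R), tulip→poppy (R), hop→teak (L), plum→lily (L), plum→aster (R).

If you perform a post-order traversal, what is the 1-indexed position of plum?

3

Post-order visits the left subtree, then the right subtree, then the node.
At bay: go left to rose.
  At rose: go left to plum.
    At plum: go left to lily.
      lily is a leaf — visit lily.
    At plum: go right to aster.
      aster is a leaf — visit aster.
    Visit plum.
  At rose: go right to mint.
    At mint: no left child.
    At mint: go right to hop.
      At hop: go left to teak.
        At teak: no left child.
        At teak: go right to reed.
          reed is a leaf — visit reed.
        Visit teak.
      At hop: go right to elm.
        elm is a leaf — visit elm.
      Visit hop.
    Visit mint.
  Visit rose.
At bay: go right to tulip.
  At tulip: go left to daisy.
    daisy is a leaf — visit daisy.
  At tulip: go right to poppy.
    poppy is a leaf — visit poppy.
  Visit tulip.
Visit bay.
Full post-order sequence: lily, aster, plum, reed, teak, elm, hop, mint, rose, daisy, poppy, tulip, bay.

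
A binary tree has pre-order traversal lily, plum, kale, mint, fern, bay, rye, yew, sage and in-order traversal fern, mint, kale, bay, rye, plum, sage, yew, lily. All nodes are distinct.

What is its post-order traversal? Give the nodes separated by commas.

fern, mint, rye, bay, kale, sage, yew, plum, lily

The first element of pre-order is the root; it splits in-order into left and right subtrees.
Root lily: left subtree has 8 nodes {fern, mint, kale, bay, rye, plum, sage, yew}, right has 0 { }.
  Root plum: left subtree has 5 nodes {fern, mint, kale, bay, rye}, right has 2 {sage, yew}.
    Root kale: left subtree has 2 nodes {fern, mint}, right has 2 {bay, rye}.
      Root mint: left subtree has 1 node {fern}, right has 0 { }.
      Root bay: left subtree has 0 nodes { }, right has 1 {rye}.
    Root yew: left subtree has 1 node {sage}, right has 0 { }.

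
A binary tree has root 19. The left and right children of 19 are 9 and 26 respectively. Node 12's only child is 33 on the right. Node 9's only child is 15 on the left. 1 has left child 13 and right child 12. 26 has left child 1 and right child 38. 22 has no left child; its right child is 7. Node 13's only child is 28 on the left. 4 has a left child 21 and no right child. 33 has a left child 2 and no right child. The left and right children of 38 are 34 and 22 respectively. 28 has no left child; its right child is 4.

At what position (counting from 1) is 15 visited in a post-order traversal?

1

Post-order visits the left subtree, then the right subtree, then the node.
At 19: go left to 9.
  At 9: go left to 15.
    15 is a leaf — visit 15.
  At 9: no right child.
  Visit 9.
At 19: go right to 26.
  At 26: go left to 1.
    At 1: go left to 13.
      At 13: go left to 28.
        At 28: no left child.
        At 28: go right to 4.
          At 4: go left to 21.
            21 is a leaf — visit 21.
          At 4: no right child.
          Visit 4.
        Visit 28.
      At 13: no right child.
      Visit 13.
    At 1: go right to 12.
      At 12: no left child.
      At 12: go right to 33.
        At 33: go left to 2.
          2 is a leaf — visit 2.
        At 33: no right child.
        Visit 33.
      Visit 12.
    Visit 1.
  At 26: go right to 38.
    At 38: go left to 34.
      34 is a leaf — visit 34.
    At 38: go right to 22.
      At 22: no left child.
      At 22: go right to 7.
        7 is a leaf — visit 7.
      Visit 22.
    Visit 38.
  Visit 26.
Visit 19.
Full post-order sequence: 15, 9, 21, 4, 28, 13, 2, 33, 12, 1, 34, 7, 22, 38, 26, 19.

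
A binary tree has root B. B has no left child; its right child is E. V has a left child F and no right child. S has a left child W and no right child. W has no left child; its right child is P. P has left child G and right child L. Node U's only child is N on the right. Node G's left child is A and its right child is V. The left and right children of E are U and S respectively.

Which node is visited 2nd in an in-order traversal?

U

In-order visits the left subtree, then the node, then the right subtree.
At B: no left child.
Visit B.
At B: go right to E.
  At E: go left to U.
    At U: no left child.
    Visit U.
    At U: go right to N.
      N is a leaf — visit N.
  Visit E.
  At E: go right to S.
    At S: go left to W.
      At W: no left child.
      Visit W.
      At W: go right to P.
        At P: go left to G.
          At G: go left to A.
            A is a leaf — visit A.
          Visit G.
          At G: go right to V.
            At V: go left to F.
              F is a leaf — visit F.
            Visit V.
            At V: no right child.
        Visit P.
        At P: go right to L.
          L is a leaf — visit L.
    Visit S.
    At S: no right child.
Full in-order sequence: B, U, N, E, W, A, G, F, V, P, L, S.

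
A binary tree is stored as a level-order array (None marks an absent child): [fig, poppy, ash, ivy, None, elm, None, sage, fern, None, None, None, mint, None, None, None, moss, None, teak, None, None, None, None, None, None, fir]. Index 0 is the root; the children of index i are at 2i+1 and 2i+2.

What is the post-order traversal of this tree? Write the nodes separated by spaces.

Post-order visits the left subtree, then the right subtree, then the node.
At fig: go left to poppy.
  At poppy: go left to ivy.
    At ivy: go left to sage.
      At sage: no left child.
      At sage: go right to moss.
        moss is a leaf — visit moss.
      Visit sage.
    At ivy: go right to fern.
      At fern: no left child.
      At fern: go right to teak.
        teak is a leaf — visit teak.
      Visit fern.
    Visit ivy.
  At poppy: no right child.
  Visit poppy.
At fig: go right to ash.
  At ash: go left to elm.
    At elm: no left child.
    At elm: go right to mint.
      At mint: go left to fir.
        fir is a leaf — visit fir.
      At mint: no right child.
      Visit mint.
    Visit elm.
  At ash: no right child.
  Visit ash.
Visit fig.

moss sage teak fern ivy poppy fir mint elm ash fig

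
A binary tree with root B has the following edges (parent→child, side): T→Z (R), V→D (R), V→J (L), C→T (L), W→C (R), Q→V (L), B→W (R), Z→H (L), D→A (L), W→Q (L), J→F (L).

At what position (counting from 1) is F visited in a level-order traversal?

Level-order visits nodes level by level from the root, left to right within each level.
Level 0: B
Level 1: W
Level 2: Q, C
Level 3: V, T
Level 4: J, D, Z
Level 5: F, A, H
Full level-order sequence: B, W, Q, C, V, T, J, D, Z, F, A, H.

10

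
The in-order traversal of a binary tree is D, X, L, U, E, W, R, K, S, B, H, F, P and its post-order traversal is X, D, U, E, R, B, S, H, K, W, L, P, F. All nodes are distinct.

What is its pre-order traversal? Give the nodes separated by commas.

F, L, D, X, W, E, U, K, R, H, S, B, P

The last element of post-order is the root; it splits in-order into left and right subtrees.
Root F: left subtree has 11 nodes {D, X, L, U, E, W, R, K, S, B, H}, right has 1 {P}.
  Root L: left subtree has 2 nodes {D, X}, right has 8 {U, E, W, R, K, S, B, H}.
    Root D: left subtree has 0 nodes { }, right has 1 {X}.
    Root W: left subtree has 2 nodes {U, E}, right has 5 {R, K, S, B, H}.
      Root E: left subtree has 1 node {U}, right has 0 { }.
      Root K: left subtree has 1 node {R}, right has 3 {S, B, H}.
        Root H: left subtree has 2 nodes {S, B}, right has 0 { }.
          Root S: left subtree has 0 nodes { }, right has 1 {B}.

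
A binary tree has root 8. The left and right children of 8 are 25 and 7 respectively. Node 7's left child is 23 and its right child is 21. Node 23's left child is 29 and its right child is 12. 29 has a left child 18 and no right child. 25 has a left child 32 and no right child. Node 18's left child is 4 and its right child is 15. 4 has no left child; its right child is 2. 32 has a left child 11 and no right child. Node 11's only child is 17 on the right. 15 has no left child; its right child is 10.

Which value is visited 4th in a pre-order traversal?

11

Pre-order visits the node, then its left subtree, then its right subtree.
Visit 8.
At 8: go left to 25.
  Visit 25.
  At 25: go left to 32.
    Visit 32.
    At 32: go left to 11.
      Visit 11.
      At 11: no left child.
      At 11: go right to 17.
        17 is a leaf — visit 17.
    At 32: no right child.
  At 25: no right child.
At 8: go right to 7.
  Visit 7.
  At 7: go left to 23.
    Visit 23.
    At 23: go left to 29.
      Visit 29.
      At 29: go left to 18.
        Visit 18.
        At 18: go left to 4.
          Visit 4.
          At 4: no left child.
          At 4: go right to 2.
            2 is a leaf — visit 2.
        At 18: go right to 15.
          Visit 15.
          At 15: no left child.
          At 15: go right to 10.
            10 is a leaf — visit 10.
      At 29: no right child.
    At 23: go right to 12.
      12 is a leaf — visit 12.
  At 7: go right to 21.
    21 is a leaf — visit 21.
Full pre-order sequence: 8, 25, 32, 11, 17, 7, 23, 29, 18, 4, 2, 15, 10, 12, 21.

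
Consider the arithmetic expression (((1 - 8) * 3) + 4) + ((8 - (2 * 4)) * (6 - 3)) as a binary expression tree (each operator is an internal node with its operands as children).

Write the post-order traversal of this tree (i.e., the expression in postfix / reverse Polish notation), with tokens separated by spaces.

1 8 - 3 * 4 + 8 2 4 * - 6 3 - * +

Post-order on an expression tree gives postfix notation: for each operator, emit left operand, right operand, then the operator.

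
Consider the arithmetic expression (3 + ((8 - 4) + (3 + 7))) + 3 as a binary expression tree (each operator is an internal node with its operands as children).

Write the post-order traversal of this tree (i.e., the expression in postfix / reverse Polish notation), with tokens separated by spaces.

Post-order on an expression tree gives postfix notation: for each operator, emit left operand, right operand, then the operator.

3 8 4 - 3 7 + + + 3 +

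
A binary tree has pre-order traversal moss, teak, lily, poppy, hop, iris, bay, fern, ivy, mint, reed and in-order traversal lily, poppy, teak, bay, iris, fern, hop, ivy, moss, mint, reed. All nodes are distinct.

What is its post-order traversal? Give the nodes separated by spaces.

poppy lily bay fern iris ivy hop teak reed mint moss

The first element of pre-order is the root; it splits in-order into left and right subtrees.
Root moss: left subtree has 8 nodes {lily, poppy, teak, bay, iris, fern, hop, ivy}, right has 2 {mint, reed}.
  Root teak: left subtree has 2 nodes {lily, poppy}, right has 5 {bay, iris, fern, hop, ivy}.
    Root lily: left subtree has 0 nodes { }, right has 1 {poppy}.
    Root hop: left subtree has 3 nodes {bay, iris, fern}, right has 1 {ivy}.
      Root iris: left subtree has 1 node {bay}, right has 1 {fern}.
  Root mint: left subtree has 0 nodes { }, right has 1 {reed}.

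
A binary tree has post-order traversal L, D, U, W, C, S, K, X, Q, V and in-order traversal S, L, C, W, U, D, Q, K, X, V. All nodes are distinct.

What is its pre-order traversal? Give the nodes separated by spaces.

V Q S C L W U D X K

The last element of post-order is the root; it splits in-order into left and right subtrees.
Root V: left subtree has 9 nodes {S, L, C, W, U, D, Q, K, X}, right has 0 { }.
  Root Q: left subtree has 6 nodes {S, L, C, W, U, D}, right has 2 {K, X}.
    Root S: left subtree has 0 nodes { }, right has 5 {L, C, W, U, D}.
      Root C: left subtree has 1 node {L}, right has 3 {W, U, D}.
        Root W: left subtree has 0 nodes { }, right has 2 {U, D}.
          Root U: left subtree has 0 nodes { }, right has 1 {D}.
    Root X: left subtree has 1 node {K}, right has 0 { }.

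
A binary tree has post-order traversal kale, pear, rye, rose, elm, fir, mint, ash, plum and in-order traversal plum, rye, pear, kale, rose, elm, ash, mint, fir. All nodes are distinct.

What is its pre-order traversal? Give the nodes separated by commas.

The last element of post-order is the root; it splits in-order into left and right subtrees.
Root plum: left subtree has 0 nodes { }, right has 8 {rye, pear, kale, rose, elm, ash, mint, fir}.
  Root ash: left subtree has 5 nodes {rye, pear, kale, rose, elm}, right has 2 {mint, fir}.
    Root elm: left subtree has 4 nodes {rye, pear, kale, rose}, right has 0 { }.
      Root rose: left subtree has 3 nodes {rye, pear, kale}, right has 0 { }.
        Root rye: left subtree has 0 nodes { }, right has 2 {pear, kale}.
          Root pear: left subtree has 0 nodes { }, right has 1 {kale}.
    Root mint: left subtree has 0 nodes { }, right has 1 {fir}.

plum, ash, elm, rose, rye, pear, kale, mint, fir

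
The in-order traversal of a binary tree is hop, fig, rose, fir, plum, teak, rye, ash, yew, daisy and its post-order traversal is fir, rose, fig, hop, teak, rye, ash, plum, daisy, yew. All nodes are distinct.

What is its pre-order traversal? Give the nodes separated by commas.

The last element of post-order is the root; it splits in-order into left and right subtrees.
Root yew: left subtree has 8 nodes {hop, fig, rose, fir, plum, teak, rye, ash}, right has 1 {daisy}.
  Root plum: left subtree has 4 nodes {hop, fig, rose, fir}, right has 3 {teak, rye, ash}.
    Root hop: left subtree has 0 nodes { }, right has 3 {fig, rose, fir}.
      Root fig: left subtree has 0 nodes { }, right has 2 {rose, fir}.
        Root rose: left subtree has 0 nodes { }, right has 1 {fir}.
    Root ash: left subtree has 2 nodes {teak, rye}, right has 0 { }.
      Root rye: left subtree has 1 node {teak}, right has 0 { }.

yew, plum, hop, fig, rose, fir, ash, rye, teak, daisy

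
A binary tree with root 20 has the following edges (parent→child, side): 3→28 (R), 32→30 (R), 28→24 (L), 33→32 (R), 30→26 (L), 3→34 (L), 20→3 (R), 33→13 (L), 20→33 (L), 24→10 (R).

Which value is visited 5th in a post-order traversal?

Post-order visits the left subtree, then the right subtree, then the node.
At 20: go left to 33.
  At 33: go left to 13.
    13 is a leaf — visit 13.
  At 33: go right to 32.
    At 32: no left child.
    At 32: go right to 30.
      At 30: go left to 26.
        26 is a leaf — visit 26.
      At 30: no right child.
      Visit 30.
    Visit 32.
  Visit 33.
At 20: go right to 3.
  At 3: go left to 34.
    34 is a leaf — visit 34.
  At 3: go right to 28.
    At 28: go left to 24.
      At 24: no left child.
      At 24: go right to 10.
        10 is a leaf — visit 10.
      Visit 24.
    At 28: no right child.
    Visit 28.
  Visit 3.
Visit 20.
Full post-order sequence: 13, 26, 30, 32, 33, 34, 10, 24, 28, 3, 20.

33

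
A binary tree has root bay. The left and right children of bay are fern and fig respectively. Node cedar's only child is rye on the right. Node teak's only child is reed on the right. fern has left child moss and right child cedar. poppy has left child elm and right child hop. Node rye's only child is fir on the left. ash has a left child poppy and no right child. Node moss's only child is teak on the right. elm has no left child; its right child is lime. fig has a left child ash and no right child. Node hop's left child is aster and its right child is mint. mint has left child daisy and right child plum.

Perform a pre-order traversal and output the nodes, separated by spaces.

Pre-order visits the node, then its left subtree, then its right subtree.
Visit bay.
At bay: go left to fern.
  Visit fern.
  At fern: go left to moss.
    Visit moss.
    At moss: no left child.
    At moss: go right to teak.
      Visit teak.
      At teak: no left child.
      At teak: go right to reed.
        reed is a leaf — visit reed.
  At fern: go right to cedar.
    Visit cedar.
    At cedar: no left child.
    At cedar: go right to rye.
      Visit rye.
      At rye: go left to fir.
        fir is a leaf — visit fir.
      At rye: no right child.
At bay: go right to fig.
  Visit fig.
  At fig: go left to ash.
    Visit ash.
    At ash: go left to poppy.
      Visit poppy.
      At poppy: go left to elm.
        Visit elm.
        At elm: no left child.
        At elm: go right to lime.
          lime is a leaf — visit lime.
      At poppy: go right to hop.
        Visit hop.
        At hop: go left to aster.
          aster is a leaf — visit aster.
        At hop: go right to mint.
          Visit mint.
          At mint: go left to daisy.
            daisy is a leaf — visit daisy.
          At mint: go right to plum.
            plum is a leaf — visit plum.
    At ash: no right child.
  At fig: no right child.

bay fern moss teak reed cedar rye fir fig ash poppy elm lime hop aster mint daisy plum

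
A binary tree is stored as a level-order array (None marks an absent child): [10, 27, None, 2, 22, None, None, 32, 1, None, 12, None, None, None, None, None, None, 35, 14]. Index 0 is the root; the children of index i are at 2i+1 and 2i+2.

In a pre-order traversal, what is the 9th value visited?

12

Pre-order visits the node, then its left subtree, then its right subtree.
Visit 10.
At 10: go left to 27.
  Visit 27.
  At 27: go left to 2.
    Visit 2.
    At 2: go left to 32.
      32 is a leaf — visit 32.
    At 2: go right to 1.
      Visit 1.
      At 1: go left to 35.
        35 is a leaf — visit 35.
      At 1: go right to 14.
        14 is a leaf — visit 14.
  At 27: go right to 22.
    Visit 22.
    At 22: no left child.
    At 22: go right to 12.
      12 is a leaf — visit 12.
At 10: no right child.
Full pre-order sequence: 10, 27, 2, 32, 1, 35, 14, 22, 12.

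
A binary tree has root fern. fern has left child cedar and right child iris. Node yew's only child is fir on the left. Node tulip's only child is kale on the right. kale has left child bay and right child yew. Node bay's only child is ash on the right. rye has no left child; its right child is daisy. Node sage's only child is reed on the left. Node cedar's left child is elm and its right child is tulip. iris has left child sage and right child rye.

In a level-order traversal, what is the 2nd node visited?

cedar

Level-order visits nodes level by level from the root, left to right within each level.
Level 0: fern
Level 1: cedar, iris
Level 2: elm, tulip, sage, rye
Level 3: kale, reed, daisy
Level 4: bay, yew
Level 5: ash, fir
Full level-order sequence: fern, cedar, iris, elm, tulip, sage, rye, kale, reed, daisy, bay, yew, ash, fir.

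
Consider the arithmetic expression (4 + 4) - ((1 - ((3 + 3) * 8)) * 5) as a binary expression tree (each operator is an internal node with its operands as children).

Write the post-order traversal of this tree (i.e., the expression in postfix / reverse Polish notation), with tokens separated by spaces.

Post-order on an expression tree gives postfix notation: for each operator, emit left operand, right operand, then the operator.

4 4 + 1 3 3 + 8 * - 5 * -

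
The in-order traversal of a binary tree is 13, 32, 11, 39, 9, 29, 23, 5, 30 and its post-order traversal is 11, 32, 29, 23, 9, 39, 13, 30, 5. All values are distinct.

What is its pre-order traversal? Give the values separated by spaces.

5 13 39 32 11 9 23 29 30

The last element of post-order is the root; it splits in-order into left and right subtrees.
Root 5: left subtree has 7 nodes {13, 32, 11, 39, 9, 29, 23}, right has 1 {30}.
  Root 13: left subtree has 0 nodes { }, right has 6 {32, 11, 39, 9, 29, 23}.
    Root 39: left subtree has 2 nodes {32, 11}, right has 3 {9, 29, 23}.
      Root 32: left subtree has 0 nodes { }, right has 1 {11}.
      Root 9: left subtree has 0 nodes { }, right has 2 {29, 23}.
        Root 23: left subtree has 1 node {29}, right has 0 { }.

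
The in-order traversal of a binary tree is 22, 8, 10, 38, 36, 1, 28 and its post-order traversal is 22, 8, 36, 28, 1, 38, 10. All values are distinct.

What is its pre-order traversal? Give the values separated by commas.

The last element of post-order is the root; it splits in-order into left and right subtrees.
Root 10: left subtree has 2 nodes {22, 8}, right has 4 {38, 36, 1, 28}.
  Root 8: left subtree has 1 node {22}, right has 0 { }.
  Root 38: left subtree has 0 nodes { }, right has 3 {36, 1, 28}.
    Root 1: left subtree has 1 node {36}, right has 1 {28}.

10, 8, 22, 38, 1, 36, 28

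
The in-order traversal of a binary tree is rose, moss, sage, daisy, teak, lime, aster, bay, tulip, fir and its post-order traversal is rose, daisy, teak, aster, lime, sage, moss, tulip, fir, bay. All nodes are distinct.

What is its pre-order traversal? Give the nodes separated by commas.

The last element of post-order is the root; it splits in-order into left and right subtrees.
Root bay: left subtree has 7 nodes {rose, moss, sage, daisy, teak, lime, aster}, right has 2 {tulip, fir}.
  Root moss: left subtree has 1 node {rose}, right has 5 {sage, daisy, teak, lime, aster}.
    Root sage: left subtree has 0 nodes { }, right has 4 {daisy, teak, lime, aster}.
      Root lime: left subtree has 2 nodes {daisy, teak}, right has 1 {aster}.
        Root teak: left subtree has 1 node {daisy}, right has 0 { }.
  Root fir: left subtree has 1 node {tulip}, right has 0 { }.

bay, moss, rose, sage, lime, teak, daisy, aster, fir, tulip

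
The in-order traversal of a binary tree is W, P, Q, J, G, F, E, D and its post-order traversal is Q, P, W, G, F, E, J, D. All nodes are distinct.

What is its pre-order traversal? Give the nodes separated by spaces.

The last element of post-order is the root; it splits in-order into left and right subtrees.
Root D: left subtree has 7 nodes {W, P, Q, J, G, F, E}, right has 0 { }.
  Root J: left subtree has 3 nodes {W, P, Q}, right has 3 {G, F, E}.
    Root W: left subtree has 0 nodes { }, right has 2 {P, Q}.
      Root P: left subtree has 0 nodes { }, right has 1 {Q}.
    Root E: left subtree has 2 nodes {G, F}, right has 0 { }.
      Root F: left subtree has 1 node {G}, right has 0 { }.

D J W P Q E F G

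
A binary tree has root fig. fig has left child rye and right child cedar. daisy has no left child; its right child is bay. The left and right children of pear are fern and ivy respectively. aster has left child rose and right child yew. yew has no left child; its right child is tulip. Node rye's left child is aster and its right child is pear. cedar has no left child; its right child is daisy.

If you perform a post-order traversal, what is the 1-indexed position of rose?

1

Post-order visits the left subtree, then the right subtree, then the node.
At fig: go left to rye.
  At rye: go left to aster.
    At aster: go left to rose.
      rose is a leaf — visit rose.
    At aster: go right to yew.
      At yew: no left child.
      At yew: go right to tulip.
        tulip is a leaf — visit tulip.
      Visit yew.
    Visit aster.
  At rye: go right to pear.
    At pear: go left to fern.
      fern is a leaf — visit fern.
    At pear: go right to ivy.
      ivy is a leaf — visit ivy.
    Visit pear.
  Visit rye.
At fig: go right to cedar.
  At cedar: no left child.
  At cedar: go right to daisy.
    At daisy: no left child.
    At daisy: go right to bay.
      bay is a leaf — visit bay.
    Visit daisy.
  Visit cedar.
Visit fig.
Full post-order sequence: rose, tulip, yew, aster, fern, ivy, pear, rye, bay, daisy, cedar, fig.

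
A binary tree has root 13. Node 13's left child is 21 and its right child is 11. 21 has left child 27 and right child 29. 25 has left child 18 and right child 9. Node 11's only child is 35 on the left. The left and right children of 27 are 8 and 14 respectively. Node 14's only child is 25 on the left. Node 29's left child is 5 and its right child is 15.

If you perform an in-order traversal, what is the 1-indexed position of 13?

In-order visits the left subtree, then the node, then the right subtree.
At 13: go left to 21.
  At 21: go left to 27.
    At 27: go left to 8.
      8 is a leaf — visit 8.
    Visit 27.
    At 27: go right to 14.
      At 14: go left to 25.
        At 25: go left to 18.
          18 is a leaf — visit 18.
        Visit 25.
        At 25: go right to 9.
          9 is a leaf — visit 9.
      Visit 14.
      At 14: no right child.
  Visit 21.
  At 21: go right to 29.
    At 29: go left to 5.
      5 is a leaf — visit 5.
    Visit 29.
    At 29: go right to 15.
      15 is a leaf — visit 15.
Visit 13.
At 13: go right to 11.
  At 11: go left to 35.
    35 is a leaf — visit 35.
  Visit 11.
  At 11: no right child.
Full in-order sequence: 8, 27, 18, 25, 9, 14, 21, 5, 29, 15, 13, 35, 11.

11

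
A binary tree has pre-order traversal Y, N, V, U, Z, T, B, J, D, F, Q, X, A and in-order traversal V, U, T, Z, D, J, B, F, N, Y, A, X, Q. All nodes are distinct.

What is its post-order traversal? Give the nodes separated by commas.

The first element of pre-order is the root; it splits in-order into left and right subtrees.
Root Y: left subtree has 9 nodes {V, U, T, Z, D, J, B, F, N}, right has 3 {A, X, Q}.
  Root N: left subtree has 8 nodes {V, U, T, Z, D, J, B, F}, right has 0 { }.
    Root V: left subtree has 0 nodes { }, right has 7 {U, T, Z, D, J, B, F}.
      Root U: left subtree has 0 nodes { }, right has 6 {T, Z, D, J, B, F}.
        Root Z: left subtree has 1 node {T}, right has 4 {D, J, B, F}.
          Root B: left subtree has 2 nodes {D, J}, right has 1 {F}.
            Root J: left subtree has 1 node {D}, right has 0 { }.
  Root Q: left subtree has 2 nodes {A, X}, right has 0 { }.
    Root X: left subtree has 1 node {A}, right has 0 { }.

T, D, J, F, B, Z, U, V, N, A, X, Q, Y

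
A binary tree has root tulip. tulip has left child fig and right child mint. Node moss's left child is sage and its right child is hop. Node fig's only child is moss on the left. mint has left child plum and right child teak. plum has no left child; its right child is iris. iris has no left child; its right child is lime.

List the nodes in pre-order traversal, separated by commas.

tulip, fig, moss, sage, hop, mint, plum, iris, lime, teak

Pre-order visits the node, then its left subtree, then its right subtree.
Visit tulip.
At tulip: go left to fig.
  Visit fig.
  At fig: go left to moss.
    Visit moss.
    At moss: go left to sage.
      sage is a leaf — visit sage.
    At moss: go right to hop.
      hop is a leaf — visit hop.
  At fig: no right child.
At tulip: go right to mint.
  Visit mint.
  At mint: go left to plum.
    Visit plum.
    At plum: no left child.
    At plum: go right to iris.
      Visit iris.
      At iris: no left child.
      At iris: go right to lime.
        lime is a leaf — visit lime.
  At mint: go right to teak.
    teak is a leaf — visit teak.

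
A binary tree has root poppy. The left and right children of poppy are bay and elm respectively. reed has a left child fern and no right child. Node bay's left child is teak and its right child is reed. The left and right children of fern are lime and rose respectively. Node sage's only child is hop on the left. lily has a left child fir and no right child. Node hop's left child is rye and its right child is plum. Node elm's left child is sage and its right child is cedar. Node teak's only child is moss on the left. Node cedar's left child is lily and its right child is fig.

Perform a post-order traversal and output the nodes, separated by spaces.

Post-order visits the left subtree, then the right subtree, then the node.
At poppy: go left to bay.
  At bay: go left to teak.
    At teak: go left to moss.
      moss is a leaf — visit moss.
    At teak: no right child.
    Visit teak.
  At bay: go right to reed.
    At reed: go left to fern.
      At fern: go left to lime.
        lime is a leaf — visit lime.
      At fern: go right to rose.
        rose is a leaf — visit rose.
      Visit fern.
    At reed: no right child.
    Visit reed.
  Visit bay.
At poppy: go right to elm.
  At elm: go left to sage.
    At sage: go left to hop.
      At hop: go left to rye.
        rye is a leaf — visit rye.
      At hop: go right to plum.
        plum is a leaf — visit plum.
      Visit hop.
    At sage: no right child.
    Visit sage.
  At elm: go right to cedar.
    At cedar: go left to lily.
      At lily: go left to fir.
        fir is a leaf — visit fir.
      At lily: no right child.
      Visit lily.
    At cedar: go right to fig.
      fig is a leaf — visit fig.
    Visit cedar.
  Visit elm.
Visit poppy.

moss teak lime rose fern reed bay rye plum hop sage fir lily fig cedar elm poppy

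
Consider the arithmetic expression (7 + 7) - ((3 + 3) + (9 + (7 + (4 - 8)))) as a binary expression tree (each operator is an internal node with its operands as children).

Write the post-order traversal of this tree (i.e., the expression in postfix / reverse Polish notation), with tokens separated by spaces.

7 7 + 3 3 + 9 7 4 8 - + + + -

Post-order on an expression tree gives postfix notation: for each operator, emit left operand, right operand, then the operator.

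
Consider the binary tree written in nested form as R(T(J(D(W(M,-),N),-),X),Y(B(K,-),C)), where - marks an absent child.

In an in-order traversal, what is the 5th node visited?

In-order visits the left subtree, then the node, then the right subtree.
At R: go left to T.
  At T: go left to J.
    At J: go left to D.
      At D: go left to W.
        At W: go left to M.
          M is a leaf — visit M.
        Visit W.
        At W: no right child.
      Visit D.
      At D: go right to N.
        N is a leaf — visit N.
    Visit J.
    At J: no right child.
  Visit T.
  At T: go right to X.
    X is a leaf — visit X.
Visit R.
At R: go right to Y.
  At Y: go left to B.
    At B: go left to K.
      K is a leaf — visit K.
    Visit B.
    At B: no right child.
  Visit Y.
  At Y: go right to C.
    C is a leaf — visit C.
Full in-order sequence: M, W, D, N, J, T, X, R, K, B, Y, C.

J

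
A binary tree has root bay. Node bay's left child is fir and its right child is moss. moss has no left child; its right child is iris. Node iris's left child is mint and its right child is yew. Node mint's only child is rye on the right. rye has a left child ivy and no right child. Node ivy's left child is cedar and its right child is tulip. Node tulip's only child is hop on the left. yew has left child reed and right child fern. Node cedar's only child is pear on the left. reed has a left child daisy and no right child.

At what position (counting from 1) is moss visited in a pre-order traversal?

3

Pre-order visits the node, then its left subtree, then its right subtree.
Visit bay.
At bay: go left to fir.
  fir is a leaf — visit fir.
At bay: go right to moss.
  Visit moss.
  At moss: no left child.
  At moss: go right to iris.
    Visit iris.
    At iris: go left to mint.
      Visit mint.
      At mint: no left child.
      At mint: go right to rye.
        Visit rye.
        At rye: go left to ivy.
          Visit ivy.
          At ivy: go left to cedar.
            Visit cedar.
            At cedar: go left to pear.
              pear is a leaf — visit pear.
            At cedar: no right child.
          At ivy: go right to tulip.
            Visit tulip.
            At tulip: go left to hop.
              hop is a leaf — visit hop.
            At tulip: no right child.
        At rye: no right child.
    At iris: go right to yew.
      Visit yew.
      At yew: go left to reed.
        Visit reed.
        At reed: go left to daisy.
          daisy is a leaf — visit daisy.
        At reed: no right child.
      At yew: go right to fern.
        fern is a leaf — visit fern.
Full pre-order sequence: bay, fir, moss, iris, mint, rye, ivy, cedar, pear, tulip, hop, yew, reed, daisy, fern.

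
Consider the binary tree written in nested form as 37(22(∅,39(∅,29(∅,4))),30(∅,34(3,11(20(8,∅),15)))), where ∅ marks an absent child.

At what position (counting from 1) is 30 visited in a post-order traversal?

Post-order visits the left subtree, then the right subtree, then the node.
At 37: go left to 22.
  At 22: no left child.
  At 22: go right to 39.
    At 39: no left child.
    At 39: go right to 29.
      At 29: no left child.
      At 29: go right to 4.
        4 is a leaf — visit 4.
      Visit 29.
    Visit 39.
  Visit 22.
At 37: go right to 30.
  At 30: no left child.
  At 30: go right to 34.
    At 34: go left to 3.
      3 is a leaf — visit 3.
    At 34: go right to 11.
      At 11: go left to 20.
        At 20: go left to 8.
          8 is a leaf — visit 8.
        At 20: no right child.
        Visit 20.
      At 11: go right to 15.
        15 is a leaf — visit 15.
      Visit 11.
    Visit 34.
  Visit 30.
Visit 37.
Full post-order sequence: 4, 29, 39, 22, 3, 8, 20, 15, 11, 34, 30, 37.

11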